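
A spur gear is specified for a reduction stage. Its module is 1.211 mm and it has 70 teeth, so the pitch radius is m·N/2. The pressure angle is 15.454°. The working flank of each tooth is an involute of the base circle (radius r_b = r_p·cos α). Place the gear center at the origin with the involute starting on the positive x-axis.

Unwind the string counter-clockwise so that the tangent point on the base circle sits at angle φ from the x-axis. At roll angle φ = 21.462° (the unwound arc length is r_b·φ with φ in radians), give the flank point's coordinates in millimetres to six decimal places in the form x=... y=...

pitch radius r_p = m·N/2 = 1.211·70/2 = 42.385000
base radius r_b = r_p·cos α = 42.385000·cos 15.454° = 40.852557
roll angle φ = 21.462° = 0.37458256 rad
x = r_b·(cos φ + φ·sin φ) = 40.852557·(0.93066044 + 0.37458256·0.36588407) = 43.618857
y = r_b·(sin φ − φ·cos φ) = 40.852557·(0.36588407 − 0.37458256·0.93066044) = 0.705724

x=43.618857 y=0.705724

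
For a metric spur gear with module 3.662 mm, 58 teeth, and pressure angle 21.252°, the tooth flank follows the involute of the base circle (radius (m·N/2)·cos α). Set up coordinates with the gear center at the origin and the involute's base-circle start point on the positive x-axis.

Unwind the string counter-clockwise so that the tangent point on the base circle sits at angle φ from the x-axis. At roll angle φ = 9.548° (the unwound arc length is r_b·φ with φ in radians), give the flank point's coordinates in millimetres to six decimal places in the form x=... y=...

pitch radius r_p = m·N/2 = 3.662·58/2 = 106.198000
base radius r_b = r_p·cos α = 106.198000·cos 21.252° = 98.976028
roll angle φ = 9.548° = 0.16664404 rad
x = r_b·(cos φ + φ·sin φ) = 98.976028·(0.98614699 + 0.16664404·0.16587382) = 100.340795
y = r_b·(sin φ − φ·cos φ) = 98.976028·(0.16587382 − 0.16664404·0.98614699) = 0.152255

x=100.340795 y=0.152255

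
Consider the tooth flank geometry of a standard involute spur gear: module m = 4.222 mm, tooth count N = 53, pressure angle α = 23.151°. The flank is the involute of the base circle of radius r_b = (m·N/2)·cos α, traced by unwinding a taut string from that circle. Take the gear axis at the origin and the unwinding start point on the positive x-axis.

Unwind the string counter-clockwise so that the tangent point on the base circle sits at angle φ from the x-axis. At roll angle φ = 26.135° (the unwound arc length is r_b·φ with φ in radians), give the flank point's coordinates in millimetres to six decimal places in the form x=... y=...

x=113.025170 y=3.187262

pitch radius r_p = m·N/2 = 4.222·53/2 = 111.883000
base radius r_b = r_p·cos α = 111.883000·cos 23.151° = 102.873275
roll angle φ = 26.135° = 0.45614180 rad
x = r_b·(cos φ + φ·sin φ) = 102.873275·(0.89775866 + 0.45614180·0.44048766) = 113.025170
y = r_b·(sin φ − φ·cos φ) = 102.873275·(0.44048766 − 0.45614180·0.89775866) = 3.187262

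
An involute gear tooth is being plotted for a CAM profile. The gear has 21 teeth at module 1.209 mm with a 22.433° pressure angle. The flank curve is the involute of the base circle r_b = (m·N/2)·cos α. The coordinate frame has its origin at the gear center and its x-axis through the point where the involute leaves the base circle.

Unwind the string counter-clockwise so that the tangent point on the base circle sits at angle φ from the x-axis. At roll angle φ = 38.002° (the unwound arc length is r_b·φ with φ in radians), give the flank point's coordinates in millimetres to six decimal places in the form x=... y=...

x=14.037819 y=1.091803

pitch radius r_p = m·N/2 = 1.209·21/2 = 12.694500
base radius r_b = r_p·cos α = 12.694500·cos 22.433° = 11.733861
roll angle φ = 38.002° = 0.66326002 rad
x = r_b·(cos φ + φ·sin φ) = 11.733861·(0.78798926 + 0.66326002·0.61568898) = 14.037819
y = r_b·(sin φ − φ·cos φ) = 11.733861·(0.61568898 − 0.66326002·0.78798926) = 1.091803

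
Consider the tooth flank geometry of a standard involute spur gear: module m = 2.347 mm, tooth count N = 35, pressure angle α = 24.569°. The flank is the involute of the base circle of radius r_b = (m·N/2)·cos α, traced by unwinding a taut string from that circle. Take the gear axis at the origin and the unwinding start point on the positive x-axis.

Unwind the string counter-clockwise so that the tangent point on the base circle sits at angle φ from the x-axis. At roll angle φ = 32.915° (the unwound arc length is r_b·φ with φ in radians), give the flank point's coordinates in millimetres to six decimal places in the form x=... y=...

x=43.018336 y=2.283636

pitch radius r_p = m·N/2 = 2.347·35/2 = 41.072500
base radius r_b = r_p·cos α = 41.072500·cos 24.569° = 37.353845
roll angle φ = 32.915° = 0.57447512 rad
x = r_b·(cos φ + φ·sin φ) = 37.353845·(0.83947763 + 0.57447512·0.54339424) = 43.018336
y = r_b·(sin φ − φ·cos φ) = 37.353845·(0.54339424 − 0.57447512·0.83947763) = 2.283636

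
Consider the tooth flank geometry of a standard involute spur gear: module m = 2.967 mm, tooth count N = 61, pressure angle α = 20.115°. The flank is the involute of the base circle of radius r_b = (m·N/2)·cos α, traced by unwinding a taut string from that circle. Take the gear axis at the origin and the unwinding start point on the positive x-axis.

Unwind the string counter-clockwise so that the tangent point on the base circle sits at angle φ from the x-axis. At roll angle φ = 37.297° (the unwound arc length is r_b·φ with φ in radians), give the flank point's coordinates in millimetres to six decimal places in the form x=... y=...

pitch radius r_p = m·N/2 = 2.967·61/2 = 90.493500
base radius r_b = r_p·cos α = 90.493500·cos 20.115° = 84.973781
roll angle φ = 37.297° = 0.65095545 rad
x = r_b·(cos φ + φ·sin φ) = 84.973781·(0.79550521 + 0.65095545·0.60594675) = 101.114512
y = r_b·(sin φ − φ·cos φ) = 84.973781·(0.60594675 − 0.65095545·0.79550521) = 7.486895

x=101.114512 y=7.486895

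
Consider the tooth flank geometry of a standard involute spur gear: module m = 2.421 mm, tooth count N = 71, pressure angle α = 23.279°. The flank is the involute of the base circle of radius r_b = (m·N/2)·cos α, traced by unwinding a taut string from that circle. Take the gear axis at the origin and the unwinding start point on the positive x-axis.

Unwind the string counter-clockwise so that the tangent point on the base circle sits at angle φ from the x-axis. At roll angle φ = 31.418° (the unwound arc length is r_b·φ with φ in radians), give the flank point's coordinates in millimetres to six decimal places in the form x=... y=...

x=89.940706 y=4.209948

pitch radius r_p = m·N/2 = 2.421·71/2 = 85.945500
base radius r_b = r_p·cos α = 85.945500·cos 23.279° = 78.948788
roll angle φ = 31.418° = 0.54834754 rad
x = r_b·(cos φ + φ·sin φ) = 78.948788·(0.85338708 + 0.54834754·0.52127776) = 89.940706
y = r_b·(sin φ − φ·cos φ) = 78.948788·(0.52127776 − 0.54834754·0.85338708) = 4.209948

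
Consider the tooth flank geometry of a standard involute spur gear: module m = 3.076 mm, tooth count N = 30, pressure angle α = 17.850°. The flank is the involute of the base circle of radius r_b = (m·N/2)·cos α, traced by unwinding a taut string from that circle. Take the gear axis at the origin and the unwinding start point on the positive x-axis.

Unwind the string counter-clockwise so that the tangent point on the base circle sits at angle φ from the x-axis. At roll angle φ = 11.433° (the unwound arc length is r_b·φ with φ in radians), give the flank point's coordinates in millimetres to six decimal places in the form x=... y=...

pitch radius r_p = m·N/2 = 3.076·30/2 = 46.140000
base radius r_b = r_p·cos α = 46.140000·cos 17.850° = 43.918925
roll angle φ = 11.433° = 0.19954349 rad
x = r_b·(cos φ + φ·sin φ) = 43.918925·(0.98015717 + 0.19954349·0.19822190) = 44.784613
y = r_b·(sin φ − φ·cos φ) = 43.918925·(0.19822190 − 0.19954349·0.98015717) = 0.115855

x=44.784613 y=0.115855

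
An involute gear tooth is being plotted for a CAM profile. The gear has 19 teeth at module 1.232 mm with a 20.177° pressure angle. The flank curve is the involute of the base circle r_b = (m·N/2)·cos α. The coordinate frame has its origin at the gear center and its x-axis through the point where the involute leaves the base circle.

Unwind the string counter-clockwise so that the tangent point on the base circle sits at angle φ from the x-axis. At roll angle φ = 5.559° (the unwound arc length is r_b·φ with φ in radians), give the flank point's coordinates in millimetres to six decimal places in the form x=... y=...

x=11.037329 y=0.003341

pitch radius r_p = m·N/2 = 1.232·19/2 = 11.704000
base radius r_b = r_p·cos α = 11.704000·cos 20.177° = 10.985744
roll angle φ = 5.559° = 0.09702285 rad
x = r_b·(cos φ + φ·sin φ) = 10.985744·(0.99529697 + 0.09702285·0.09687071) = 11.037329
y = r_b·(sin φ − φ·cos φ) = 10.985744·(0.09687071 − 0.09702285·0.99529697) = 0.003341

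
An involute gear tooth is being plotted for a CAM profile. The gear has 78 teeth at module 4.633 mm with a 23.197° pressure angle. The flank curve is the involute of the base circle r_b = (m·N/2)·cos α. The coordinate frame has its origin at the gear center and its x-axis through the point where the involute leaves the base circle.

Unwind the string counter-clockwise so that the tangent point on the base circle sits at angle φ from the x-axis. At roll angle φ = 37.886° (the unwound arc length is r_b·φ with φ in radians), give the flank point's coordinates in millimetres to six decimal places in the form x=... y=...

pitch radius r_p = m·N/2 = 4.633·78/2 = 180.687000
base radius r_b = r_p·cos α = 180.687000·cos 23.197° = 166.079534
roll angle φ = 37.886° = 0.66123544 rad
x = r_b·(cos φ + φ·sin φ) = 166.079534·(0.78923416 + 0.66123544·0.61409237) = 198.513837
y = r_b·(sin φ − φ·cos φ) = 166.079534·(0.61409237 − 0.66123544·0.78923416) = 15.316315

x=198.513837 y=15.316315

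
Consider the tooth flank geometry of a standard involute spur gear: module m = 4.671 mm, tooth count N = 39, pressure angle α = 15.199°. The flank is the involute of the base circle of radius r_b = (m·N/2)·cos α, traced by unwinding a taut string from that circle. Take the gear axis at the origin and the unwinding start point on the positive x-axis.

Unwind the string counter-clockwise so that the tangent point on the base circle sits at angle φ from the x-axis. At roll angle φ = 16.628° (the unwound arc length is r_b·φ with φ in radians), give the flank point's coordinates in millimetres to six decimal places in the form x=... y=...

pitch radius r_p = m·N/2 = 4.671·39/2 = 91.084500
base radius r_b = r_p·cos α = 91.084500·cos 15.199° = 87.898462
roll angle φ = 16.628° = 0.29021335 rad
x = r_b·(cos φ + φ·sin φ) = 87.898462·(0.95818285 + 0.29021335·0.28615666) = 91.522456
y = r_b·(sin φ − φ·cos φ) = 87.898462·(0.28615666 − 0.29021335·0.95818285) = 0.710150

x=91.522456 y=0.710150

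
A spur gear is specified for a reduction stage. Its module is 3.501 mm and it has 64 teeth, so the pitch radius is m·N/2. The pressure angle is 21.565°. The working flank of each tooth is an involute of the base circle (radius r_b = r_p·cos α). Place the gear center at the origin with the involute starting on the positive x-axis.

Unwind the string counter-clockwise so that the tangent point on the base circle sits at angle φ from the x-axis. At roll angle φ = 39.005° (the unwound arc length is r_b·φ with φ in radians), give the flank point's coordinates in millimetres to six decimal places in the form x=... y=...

pitch radius r_p = m·N/2 = 3.501·64/2 = 112.032000
base radius r_b = r_p·cos α = 112.032000·cos 21.565° = 104.189893
roll angle φ = 39.005° = 0.68076567 rad
x = r_b·(cos φ + φ·sin φ) = 104.189893·(0.77709104 + 0.68076567·0.62938821) = 125.606847
y = r_b·(sin φ − φ·cos φ) = 104.189893·(0.62938821 − 0.68076567·0.77709104) = 10.457675

x=125.606847 y=10.457675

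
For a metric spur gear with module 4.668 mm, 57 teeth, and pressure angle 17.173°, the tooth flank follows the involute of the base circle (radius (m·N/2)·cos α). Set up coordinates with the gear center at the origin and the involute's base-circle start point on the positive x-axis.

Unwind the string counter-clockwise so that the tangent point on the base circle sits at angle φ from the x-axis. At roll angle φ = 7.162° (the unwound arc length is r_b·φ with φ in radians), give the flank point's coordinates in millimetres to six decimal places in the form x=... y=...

pitch radius r_p = m·N/2 = 4.668·57/2 = 133.038000
base radius r_b = r_p·cos α = 133.038000·cos 17.173° = 127.106847
roll angle φ = 7.162° = 0.12500048 rad
x = r_b·(cos φ + φ·sin φ) = 127.106847·(0.99219761 + 0.12500048·0.12467521) = 128.096002
y = r_b·(sin φ − φ·cos φ) = 127.106847·(0.12467521 − 0.12500048·0.99219761) = 0.082624

x=128.096002 y=0.082624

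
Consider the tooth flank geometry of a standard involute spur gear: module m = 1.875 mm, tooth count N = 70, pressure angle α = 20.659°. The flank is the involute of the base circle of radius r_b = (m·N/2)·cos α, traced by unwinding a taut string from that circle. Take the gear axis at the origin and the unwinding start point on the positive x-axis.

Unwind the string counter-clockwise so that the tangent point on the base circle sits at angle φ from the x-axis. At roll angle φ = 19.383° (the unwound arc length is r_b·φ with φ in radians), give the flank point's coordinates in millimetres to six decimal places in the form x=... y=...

pitch radius r_p = m·N/2 = 1.875·70/2 = 65.625000
base radius r_b = r_p·cos α = 65.625000·cos 20.659° = 61.405098
roll angle φ = 19.383° = 0.33829717 rad
x = r_b·(cos φ + φ·sin φ) = 61.405098·(0.94332117 + 0.33829717·0.33188126) = 64.818955
y = r_b·(sin φ − φ·cos φ) = 61.405098·(0.33188126 − 0.33829717·0.94332117) = 0.783429

x=64.818955 y=0.783429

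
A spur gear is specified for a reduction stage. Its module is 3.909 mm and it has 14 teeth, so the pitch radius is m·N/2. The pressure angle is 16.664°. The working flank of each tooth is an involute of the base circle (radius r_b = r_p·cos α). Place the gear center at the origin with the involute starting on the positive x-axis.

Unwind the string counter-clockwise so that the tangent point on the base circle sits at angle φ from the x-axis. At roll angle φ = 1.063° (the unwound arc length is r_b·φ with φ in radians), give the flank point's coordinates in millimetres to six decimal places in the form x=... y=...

pitch radius r_p = m·N/2 = 3.909·14/2 = 27.363000
base radius r_b = r_p·cos α = 27.363000·cos 16.664° = 26.213832
roll angle φ = 1.063° = 0.01855285 rad
x = r_b·(cos φ + φ·sin φ) = 26.213832·(0.99982790 + 0.01855285·0.01855179) = 26.218343
y = r_b·(sin φ − φ·cos φ) = 26.213832·(0.01855179 − 0.01855285·0.99982790) = 0.000056

x=26.218343 y=0.000056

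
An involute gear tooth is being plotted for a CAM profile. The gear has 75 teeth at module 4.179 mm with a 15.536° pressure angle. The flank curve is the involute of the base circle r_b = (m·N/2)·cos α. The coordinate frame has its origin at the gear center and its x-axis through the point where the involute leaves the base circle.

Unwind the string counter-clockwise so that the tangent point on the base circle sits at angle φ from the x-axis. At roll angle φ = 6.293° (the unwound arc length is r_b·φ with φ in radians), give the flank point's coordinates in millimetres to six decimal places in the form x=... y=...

x=151.894556 y=0.066604

pitch radius r_p = m·N/2 = 4.179·75/2 = 156.712500
base radius r_b = r_p·cos α = 156.712500·cos 15.536° = 150.986594
roll angle φ = 6.293° = 0.10983357 rad
x = r_b·(cos φ + φ·sin φ) = 150.986594·(0.99397435 + 0.10983357·0.10961288) = 151.894556
y = r_b·(sin φ − φ·cos φ) = 150.986594·(0.10961288 − 0.10983357·0.99397435) = 0.066604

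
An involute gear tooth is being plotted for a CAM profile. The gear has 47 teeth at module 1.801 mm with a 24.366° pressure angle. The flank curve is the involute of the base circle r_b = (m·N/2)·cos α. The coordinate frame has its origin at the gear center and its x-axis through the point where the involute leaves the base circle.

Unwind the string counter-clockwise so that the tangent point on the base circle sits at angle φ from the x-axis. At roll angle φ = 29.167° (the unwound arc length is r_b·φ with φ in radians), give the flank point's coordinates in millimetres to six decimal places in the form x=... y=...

x=43.230130 y=1.651793

pitch radius r_p = m·N/2 = 1.801·47/2 = 42.323500
base radius r_b = r_p·cos α = 42.323500·cos 24.366° = 38.553688
roll angle φ = 29.167° = 0.50906018 rad
x = r_b·(cos φ + φ·sin φ) = 38.553688·(0.87320292 + 0.50906018·0.48735681) = 43.230130
y = r_b·(sin φ − φ·cos φ) = 38.553688·(0.48735681 − 0.50906018·0.87320292) = 1.651793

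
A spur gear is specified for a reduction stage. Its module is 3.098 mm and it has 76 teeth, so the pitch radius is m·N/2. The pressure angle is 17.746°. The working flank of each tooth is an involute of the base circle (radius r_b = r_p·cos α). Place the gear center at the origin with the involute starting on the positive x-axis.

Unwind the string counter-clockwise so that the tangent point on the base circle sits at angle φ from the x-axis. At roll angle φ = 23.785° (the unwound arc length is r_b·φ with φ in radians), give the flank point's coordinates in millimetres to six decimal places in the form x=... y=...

x=121.371121 y=2.627906

pitch radius r_p = m·N/2 = 3.098·76/2 = 117.724000
base radius r_b = r_p·cos α = 117.724000·cos 17.746° = 112.122348
roll angle φ = 23.785° = 0.41512656 rad
x = r_b·(cos φ + φ·sin φ) = 112.122348·(0.91506528 + 0.41512656·0.40330575) = 121.371121
y = r_b·(sin φ − φ·cos φ) = 112.122348·(0.40330575 − 0.41512656·0.91506528) = 2.627906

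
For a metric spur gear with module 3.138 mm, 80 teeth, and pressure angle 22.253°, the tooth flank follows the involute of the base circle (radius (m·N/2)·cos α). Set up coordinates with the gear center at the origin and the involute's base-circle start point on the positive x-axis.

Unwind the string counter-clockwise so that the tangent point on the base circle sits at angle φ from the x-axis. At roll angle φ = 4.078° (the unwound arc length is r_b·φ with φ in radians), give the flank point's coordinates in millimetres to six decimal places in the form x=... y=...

pitch radius r_p = m·N/2 = 3.138·80/2 = 125.520000
base radius r_b = r_p·cos α = 125.520000·cos 22.253° = 116.171355
roll angle φ = 4.078° = 0.07117453 rad
x = r_b·(cos φ + φ·sin φ) = 116.171355·(0.99746816 + 0.07117453·0.07111445) = 116.465234
y = r_b·(sin φ − φ·cos φ) = 116.171355·(0.07111445 − 0.07117453·0.99746816) = 0.013955

x=116.465234 y=0.013955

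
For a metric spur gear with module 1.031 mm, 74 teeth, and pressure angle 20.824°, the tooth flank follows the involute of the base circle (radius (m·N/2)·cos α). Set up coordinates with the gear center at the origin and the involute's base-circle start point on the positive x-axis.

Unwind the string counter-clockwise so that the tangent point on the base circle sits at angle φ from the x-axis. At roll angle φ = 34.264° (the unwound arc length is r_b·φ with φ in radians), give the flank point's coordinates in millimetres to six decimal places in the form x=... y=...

x=41.471942 y=2.452083

pitch radius r_p = m·N/2 = 1.031·74/2 = 38.147000
base radius r_b = r_p·cos α = 38.147000·cos 20.824° = 35.655118
roll angle φ = 34.264° = 0.59801961 rad
x = r_b·(cos φ + φ·sin φ) = 35.655118·(0.82645221 + 0.59801961·0.56300688) = 41.471942
y = r_b·(sin φ − φ·cos φ) = 35.655118·(0.56300688 − 0.59801961·0.82645221) = 2.452083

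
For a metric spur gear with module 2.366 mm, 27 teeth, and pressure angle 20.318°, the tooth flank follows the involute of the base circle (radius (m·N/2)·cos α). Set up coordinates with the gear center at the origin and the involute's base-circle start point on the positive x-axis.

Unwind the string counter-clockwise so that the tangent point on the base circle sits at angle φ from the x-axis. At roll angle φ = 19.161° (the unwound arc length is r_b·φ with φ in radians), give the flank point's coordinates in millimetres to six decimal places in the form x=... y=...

pitch radius r_p = m·N/2 = 2.366·27/2 = 31.941000
base radius r_b = r_p·cos α = 31.941000·cos 20.318° = 29.953628
roll angle φ = 19.161° = 0.33442254 rad
x = r_b·(cos φ + φ·sin φ) = 29.953628·(0.94460000 + 0.33442254·0.32822375) = 31.582069
y = r_b·(sin φ − φ·cos φ) = 29.953628·(0.32822375 − 0.33442254·0.94460000) = 0.369275

x=31.582069 y=0.369275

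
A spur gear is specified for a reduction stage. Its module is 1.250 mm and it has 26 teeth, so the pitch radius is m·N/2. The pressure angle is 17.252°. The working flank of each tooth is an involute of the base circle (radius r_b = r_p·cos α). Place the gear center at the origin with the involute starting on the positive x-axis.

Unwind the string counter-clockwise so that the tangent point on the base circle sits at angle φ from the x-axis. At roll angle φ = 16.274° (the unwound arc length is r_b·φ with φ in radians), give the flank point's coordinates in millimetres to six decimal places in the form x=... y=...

pitch radius r_p = m·N/2 = 1.250·26/2 = 16.250000
base radius r_b = r_p·cos α = 16.250000·cos 17.252° = 15.518906
roll angle φ = 16.274° = 0.28403488 rad
x = r_b·(cos φ + φ·sin φ) = 15.518906·(0.95993256 + 0.28403488·0.28023113) = 16.132337
y = r_b·(sin φ − φ·cos φ) = 15.518906·(0.28023113 − 0.28403488·0.95993256) = 0.117584

x=16.132337 y=0.117584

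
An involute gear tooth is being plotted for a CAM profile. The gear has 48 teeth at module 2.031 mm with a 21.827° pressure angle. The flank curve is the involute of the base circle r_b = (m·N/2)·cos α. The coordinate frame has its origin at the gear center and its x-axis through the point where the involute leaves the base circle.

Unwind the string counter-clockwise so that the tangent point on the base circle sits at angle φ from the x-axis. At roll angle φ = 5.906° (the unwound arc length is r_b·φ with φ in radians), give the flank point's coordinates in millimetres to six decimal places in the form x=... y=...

x=45.489335 y=0.016502

pitch radius r_p = m·N/2 = 2.031·48/2 = 48.744000
base radius r_b = r_p·cos α = 48.744000·cos 21.827° = 45.249578
roll angle φ = 5.906° = 0.10307915 rad
x = r_b·(cos φ + φ·sin φ) = 45.249578·(0.99469205 + 0.10307915·0.10289670) = 45.489335
y = r_b·(sin φ − φ·cos φ) = 45.249578·(0.10289670 − 0.10307915·0.99469205) = 0.016502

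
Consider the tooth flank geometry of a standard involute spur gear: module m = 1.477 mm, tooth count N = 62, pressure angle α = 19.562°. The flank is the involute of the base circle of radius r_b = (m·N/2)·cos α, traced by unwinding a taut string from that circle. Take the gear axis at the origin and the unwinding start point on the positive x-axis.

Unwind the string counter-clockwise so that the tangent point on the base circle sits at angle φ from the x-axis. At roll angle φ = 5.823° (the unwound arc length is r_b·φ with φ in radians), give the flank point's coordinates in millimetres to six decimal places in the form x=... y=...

pitch radius r_p = m·N/2 = 1.477·62/2 = 45.787000
base radius r_b = r_p·cos α = 45.787000·cos 19.562° = 43.144162
roll angle φ = 5.823° = 0.10163052 rad
x = r_b·(cos φ + φ·sin φ) = 43.144162·(0.99484006 + 0.10163052·0.10145566) = 43.366400
y = r_b·(sin φ − φ·cos φ) = 43.144162·(0.10145566 − 0.10163052·0.99484006) = 0.015081

x=43.366400 y=0.015081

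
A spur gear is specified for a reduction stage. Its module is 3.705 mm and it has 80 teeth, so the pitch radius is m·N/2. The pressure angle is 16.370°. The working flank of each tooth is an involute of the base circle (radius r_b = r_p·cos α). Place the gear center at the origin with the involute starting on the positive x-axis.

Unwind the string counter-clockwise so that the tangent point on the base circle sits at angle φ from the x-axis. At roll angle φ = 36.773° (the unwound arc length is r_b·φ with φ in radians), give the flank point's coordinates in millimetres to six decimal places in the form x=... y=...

pitch radius r_p = m·N/2 = 3.705·80/2 = 148.200000
base radius r_b = r_p·cos α = 148.200000·cos 16.370° = 142.192220
roll angle φ = 36.773° = 0.64180993 rad
x = r_b·(cos φ + φ·sin φ) = 142.192220·(0.80101357 + 0.64180993·0.59864620) = 168.530576
y = r_b·(sin φ − φ·cos φ) = 142.192220·(0.59864620 − 0.64180993·0.80101357) = 12.022031

x=168.530576 y=12.022031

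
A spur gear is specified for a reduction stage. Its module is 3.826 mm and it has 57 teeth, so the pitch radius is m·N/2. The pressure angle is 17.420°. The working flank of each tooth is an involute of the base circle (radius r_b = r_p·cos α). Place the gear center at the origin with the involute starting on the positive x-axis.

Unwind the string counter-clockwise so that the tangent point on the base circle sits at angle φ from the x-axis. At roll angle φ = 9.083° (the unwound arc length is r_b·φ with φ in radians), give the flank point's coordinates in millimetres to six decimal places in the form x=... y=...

pitch radius r_p = m·N/2 = 3.826·57/2 = 109.041000
base radius r_b = r_p·cos α = 109.041000·cos 17.420° = 104.039931
roll angle φ = 9.083° = 0.15852826 rad
x = r_b·(cos φ + φ·sin φ) = 104.039931·(0.98746069 + 0.15852826·0.15786509) = 105.339053
y = r_b·(sin φ − φ·cos φ) = 104.039931·(0.15786509 − 0.15852826·0.98746069) = 0.137818

x=105.339053 y=0.137818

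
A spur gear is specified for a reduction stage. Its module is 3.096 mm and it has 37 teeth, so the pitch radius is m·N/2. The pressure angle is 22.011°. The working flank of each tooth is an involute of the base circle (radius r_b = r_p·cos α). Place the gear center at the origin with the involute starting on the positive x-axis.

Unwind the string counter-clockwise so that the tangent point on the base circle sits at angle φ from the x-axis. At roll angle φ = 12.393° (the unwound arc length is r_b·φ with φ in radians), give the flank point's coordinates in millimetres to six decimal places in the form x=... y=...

x=54.328945 y=0.178284

pitch radius r_p = m·N/2 = 3.096·37/2 = 57.276000
base radius r_b = r_p·cos α = 57.276000·cos 22.011° = 53.101262
roll angle φ = 12.393° = 0.21629865 rad
x = r_b·(cos φ + φ·sin φ) = 53.101262·(0.97669851 + 0.21629865·0.21461600) = 54.328945
y = r_b·(sin φ − φ·cos φ) = 53.101262·(0.21461600 − 0.21629865·0.97669851) = 0.178284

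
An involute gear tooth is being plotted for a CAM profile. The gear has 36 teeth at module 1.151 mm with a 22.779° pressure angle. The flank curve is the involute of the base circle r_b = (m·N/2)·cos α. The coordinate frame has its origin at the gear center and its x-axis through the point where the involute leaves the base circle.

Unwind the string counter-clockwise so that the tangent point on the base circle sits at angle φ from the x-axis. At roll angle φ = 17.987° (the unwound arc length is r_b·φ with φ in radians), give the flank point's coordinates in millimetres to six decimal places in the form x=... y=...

pitch radius r_p = m·N/2 = 1.151·36/2 = 20.718000
base radius r_b = r_p·cos α = 20.718000·cos 22.779° = 19.102102
roll angle φ = 17.987° = 0.31393237 rad
x = r_b·(cos φ + φ·sin φ) = 19.102102·(0.95112661 + 0.31393237·0.30880120) = 20.020327
y = r_b·(sin φ − φ·cos φ) = 19.102102·(0.30880120 − 0.31393237·0.95112661) = 0.195066

x=20.020327 y=0.195066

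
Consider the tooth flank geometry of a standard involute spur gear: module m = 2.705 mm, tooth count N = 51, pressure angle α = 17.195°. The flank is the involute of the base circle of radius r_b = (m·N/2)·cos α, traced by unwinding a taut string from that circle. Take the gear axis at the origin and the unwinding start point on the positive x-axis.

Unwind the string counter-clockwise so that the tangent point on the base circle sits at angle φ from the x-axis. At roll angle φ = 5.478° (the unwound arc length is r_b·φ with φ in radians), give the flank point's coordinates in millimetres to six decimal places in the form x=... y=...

x=66.194979 y=0.019179

pitch radius r_p = m·N/2 = 2.705·51/2 = 68.977500
base radius r_b = r_p·cos α = 68.977500·cos 17.195° = 65.894493
roll angle φ = 5.478° = 0.09560914 rad
x = r_b·(cos φ + φ·sin φ) = 65.894493·(0.99543293 + 0.09560914·0.09546354) = 66.194979
y = r_b·(sin φ − φ·cos φ) = 65.894493·(0.09546354 − 0.09560914·0.99543293) = 0.019179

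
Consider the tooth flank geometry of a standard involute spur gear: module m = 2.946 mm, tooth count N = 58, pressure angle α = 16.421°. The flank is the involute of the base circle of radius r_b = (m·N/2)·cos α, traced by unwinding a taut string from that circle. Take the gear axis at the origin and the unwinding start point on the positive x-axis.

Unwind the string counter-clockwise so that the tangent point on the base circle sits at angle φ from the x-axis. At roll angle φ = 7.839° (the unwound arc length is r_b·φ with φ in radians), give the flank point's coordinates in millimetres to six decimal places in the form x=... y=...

x=82.712590 y=0.069827

pitch radius r_p = m·N/2 = 2.946·58/2 = 85.434000
base radius r_b = r_p·cos α = 85.434000·cos 16.421° = 81.949184
roll angle φ = 7.839° = 0.13681636 rad
x = r_b·(cos φ + φ·sin φ) = 81.949184·(0.99065523 + 0.13681636·0.13638992) = 82.712590
y = r_b·(sin φ − φ·cos φ) = 81.949184·(0.13638992 − 0.13681636·0.99065523) = 0.069827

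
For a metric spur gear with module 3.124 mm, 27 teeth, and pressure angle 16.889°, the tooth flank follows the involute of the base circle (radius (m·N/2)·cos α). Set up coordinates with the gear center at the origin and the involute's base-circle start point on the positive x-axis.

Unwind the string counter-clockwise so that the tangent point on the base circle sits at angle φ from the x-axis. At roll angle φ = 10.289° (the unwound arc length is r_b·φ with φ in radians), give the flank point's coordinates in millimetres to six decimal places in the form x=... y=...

pitch radius r_p = m·N/2 = 3.124·27/2 = 42.174000
base radius r_b = r_p·cos α = 42.174000·cos 16.889° = 40.355009
roll angle φ = 10.289° = 0.17957693 rad
x = r_b·(cos φ + φ·sin φ) = 40.355009·(0.98391935 + 0.17957693·0.17861332) = 41.000454
y = r_b·(sin φ − φ·cos φ) = 40.355009·(0.17861332 − 0.17957693·0.98391935) = 0.077647

x=41.000454 y=0.077647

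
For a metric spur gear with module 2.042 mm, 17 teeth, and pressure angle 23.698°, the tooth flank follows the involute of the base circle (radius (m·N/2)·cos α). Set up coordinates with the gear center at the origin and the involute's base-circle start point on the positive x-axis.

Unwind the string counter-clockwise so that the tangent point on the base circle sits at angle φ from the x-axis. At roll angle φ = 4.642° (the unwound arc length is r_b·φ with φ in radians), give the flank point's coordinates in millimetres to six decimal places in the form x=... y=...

x=15.945475 y=0.002816

pitch radius r_p = m·N/2 = 2.042·17/2 = 17.357000
base radius r_b = r_p·cos α = 17.357000·cos 23.698° = 15.893399
roll angle φ = 4.642° = 0.08101818 rad
x = r_b·(cos φ + φ·sin φ) = 15.893399·(0.99671982 + 0.08101818·0.08092958) = 15.945475
y = r_b·(sin φ − φ·cos φ) = 15.893399·(0.08092958 − 0.08101818·0.99671982) = 0.002816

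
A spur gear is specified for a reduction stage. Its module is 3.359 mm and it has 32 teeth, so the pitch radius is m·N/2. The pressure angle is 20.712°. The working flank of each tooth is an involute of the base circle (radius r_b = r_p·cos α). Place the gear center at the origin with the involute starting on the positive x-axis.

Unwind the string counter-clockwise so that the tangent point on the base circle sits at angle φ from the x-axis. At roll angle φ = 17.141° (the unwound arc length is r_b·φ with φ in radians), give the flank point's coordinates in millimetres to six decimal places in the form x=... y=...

x=52.470065 y=0.444673

pitch radius r_p = m·N/2 = 3.359·32/2 = 53.744000
base radius r_b = r_p·cos α = 53.744000·cos 20.712° = 50.270524
roll angle φ = 17.141° = 0.29916689 rad
x = r_b·(cos φ + φ·sin φ) = 50.270524·(0.95558236 + 0.29916689·0.29472420) = 52.470065
y = r_b·(sin φ − φ·cos φ) = 50.270524·(0.29472420 − 0.29916689·0.95558236) = 0.444673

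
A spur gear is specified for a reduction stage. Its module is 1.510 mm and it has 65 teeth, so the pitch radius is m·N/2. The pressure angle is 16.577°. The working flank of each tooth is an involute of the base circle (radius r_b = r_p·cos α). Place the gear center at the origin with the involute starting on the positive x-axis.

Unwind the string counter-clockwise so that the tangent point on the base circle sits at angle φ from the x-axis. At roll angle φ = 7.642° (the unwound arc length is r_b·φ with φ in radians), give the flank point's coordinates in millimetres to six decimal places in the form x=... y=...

x=47.451818 y=0.037135

pitch radius r_p = m·N/2 = 1.510·65/2 = 49.075000
base radius r_b = r_p·cos α = 49.075000·cos 16.577° = 47.035305
roll angle φ = 7.642° = 0.13337806 rad
x = r_b·(cos φ + φ·sin φ) = 47.035305·(0.99111832 + 0.13337806·0.13298295) = 47.451818
y = r_b·(sin φ − φ·cos φ) = 47.035305·(0.13298295 − 0.13337806·0.99111832) = 0.037135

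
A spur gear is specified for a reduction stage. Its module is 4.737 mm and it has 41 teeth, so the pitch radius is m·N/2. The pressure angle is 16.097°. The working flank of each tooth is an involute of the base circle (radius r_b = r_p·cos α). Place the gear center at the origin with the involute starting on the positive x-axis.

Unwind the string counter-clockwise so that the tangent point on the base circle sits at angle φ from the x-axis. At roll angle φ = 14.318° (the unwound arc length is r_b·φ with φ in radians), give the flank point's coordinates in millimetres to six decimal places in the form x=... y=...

x=96.169152 y=0.482315

pitch radius r_p = m·N/2 = 4.737·41/2 = 97.108500
base radius r_b = r_p·cos α = 97.108500·cos 16.097° = 93.301232
roll angle φ = 14.318° = 0.24989624 rad
x = r_b·(cos φ + φ·sin φ) = 93.301232·(0.96893809 + 0.24989624·0.24730343) = 96.169152
y = r_b·(sin φ − φ·cos φ) = 93.301232·(0.24730343 − 0.24989624·0.96893809) = 0.482315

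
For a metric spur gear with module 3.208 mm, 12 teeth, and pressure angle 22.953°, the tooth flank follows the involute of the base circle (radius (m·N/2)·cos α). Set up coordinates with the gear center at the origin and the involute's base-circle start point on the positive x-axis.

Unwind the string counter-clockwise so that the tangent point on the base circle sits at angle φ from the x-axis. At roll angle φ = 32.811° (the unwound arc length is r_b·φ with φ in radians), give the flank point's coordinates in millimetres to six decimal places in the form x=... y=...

pitch radius r_p = m·N/2 = 3.208·12/2 = 19.248000
base radius r_b = r_p·cos α = 19.248000·cos 22.953° = 17.724041
roll angle φ = 32.811° = 0.57265998 rad
x = r_b·(cos φ + φ·sin φ) = 17.724041·(0.84046259 + 0.57265998·0.54186958) = 20.396288
y = r_b·(sin φ − φ·cos φ) = 17.724041·(0.54186958 − 0.57265998·0.84046259) = 1.073550

x=20.396288 y=1.073550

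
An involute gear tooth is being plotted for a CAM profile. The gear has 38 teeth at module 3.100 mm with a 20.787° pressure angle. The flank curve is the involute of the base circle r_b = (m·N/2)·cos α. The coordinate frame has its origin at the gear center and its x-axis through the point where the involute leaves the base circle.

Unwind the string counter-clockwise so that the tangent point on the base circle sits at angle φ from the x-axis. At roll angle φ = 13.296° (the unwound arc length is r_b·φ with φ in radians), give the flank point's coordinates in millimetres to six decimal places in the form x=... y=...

x=56.528764 y=0.228148

pitch radius r_p = m·N/2 = 3.100·38/2 = 58.900000
base radius r_b = r_p·cos α = 58.900000·cos 20.787° = 55.065977
roll angle φ = 13.296° = 0.23205898 rad
x = r_b·(cos φ + φ·sin φ) = 55.065977·(0.97319493 + 0.23205898·0.22998180) = 56.528764
y = r_b·(sin φ − φ·cos φ) = 55.065977·(0.22998180 − 0.23205898·0.97319493) = 0.228148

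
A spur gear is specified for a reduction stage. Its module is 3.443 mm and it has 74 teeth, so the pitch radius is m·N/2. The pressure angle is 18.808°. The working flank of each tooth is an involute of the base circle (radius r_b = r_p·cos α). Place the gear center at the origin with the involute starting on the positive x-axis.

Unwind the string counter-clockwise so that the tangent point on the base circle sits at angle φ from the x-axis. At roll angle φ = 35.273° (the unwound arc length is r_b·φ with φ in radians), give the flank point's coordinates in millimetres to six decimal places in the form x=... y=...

pitch radius r_p = m·N/2 = 3.443·74/2 = 127.391000
base radius r_b = r_p·cos α = 127.391000·cos 18.808° = 120.588863
roll angle φ = 35.273° = 0.61562999 rad
x = r_b·(cos φ + φ·sin φ) = 120.588863·(0.81640981 + 0.61562999·0.57747296) = 141.320437
y = r_b·(sin φ − φ·cos φ) = 120.588863·(0.57747296 − 0.61562999·0.81640981) = 9.028079

x=141.320437 y=9.028079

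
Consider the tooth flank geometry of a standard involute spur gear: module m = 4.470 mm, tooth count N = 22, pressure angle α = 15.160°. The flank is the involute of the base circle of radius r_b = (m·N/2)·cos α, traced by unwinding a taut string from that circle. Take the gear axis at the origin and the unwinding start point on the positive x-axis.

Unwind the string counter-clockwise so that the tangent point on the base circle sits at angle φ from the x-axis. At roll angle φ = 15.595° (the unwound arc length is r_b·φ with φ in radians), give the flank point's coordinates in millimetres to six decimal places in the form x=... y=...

pitch radius r_p = m·N/2 = 4.470·22/2 = 49.170000
base radius r_b = r_p·cos α = 49.170000·cos 15.160° = 47.458850
roll angle φ = 15.595° = 0.27218410 rad
x = r_b·(cos φ + φ·sin φ) = 47.458850·(0.96318603 + 0.27218410·0.26883577) = 49.184399
y = r_b·(sin φ − φ·cos φ) = 47.458850·(0.26883577 − 0.27218410·0.96318603) = 0.316638

x=49.184399 y=0.316638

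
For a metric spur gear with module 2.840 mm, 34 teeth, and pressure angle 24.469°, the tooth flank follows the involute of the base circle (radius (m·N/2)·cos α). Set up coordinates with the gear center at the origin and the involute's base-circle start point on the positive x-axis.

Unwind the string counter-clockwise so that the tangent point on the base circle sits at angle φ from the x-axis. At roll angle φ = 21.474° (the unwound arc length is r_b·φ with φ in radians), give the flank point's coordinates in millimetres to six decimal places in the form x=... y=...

x=46.922583 y=0.760386

pitch radius r_p = m·N/2 = 2.840·34/2 = 48.280000
base radius r_b = r_p·cos α = 48.280000·cos 24.469° = 43.943756
roll angle φ = 21.474° = 0.37479200 rad
x = r_b·(cos φ + φ·sin φ) = 43.943756·(0.93058379 + 0.37479200·0.36607898) = 46.922583
y = r_b·(sin φ − φ·cos φ) = 43.943756·(0.36607898 − 0.37479200·0.93058379) = 0.760386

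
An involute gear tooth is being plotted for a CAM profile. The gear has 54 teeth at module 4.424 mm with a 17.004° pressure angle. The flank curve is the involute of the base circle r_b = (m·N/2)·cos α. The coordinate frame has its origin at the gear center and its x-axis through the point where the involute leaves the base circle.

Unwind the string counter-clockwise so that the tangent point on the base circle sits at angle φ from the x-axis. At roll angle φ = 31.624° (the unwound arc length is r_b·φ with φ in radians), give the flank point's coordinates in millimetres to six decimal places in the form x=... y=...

x=130.322396 y=6.209243

pitch radius r_p = m·N/2 = 4.424·54/2 = 119.448000
base radius r_b = r_p·cos α = 119.448000·cos 17.004° = 114.226252
roll angle φ = 31.624° = 0.55194292 rad
x = r_b·(cos φ + φ·sin φ) = 114.226252·(0.85150737 + 0.55194292·0.52434263) = 130.322396
y = r_b·(sin φ − φ·cos φ) = 114.226252·(0.52434263 − 0.55194292·0.85150737) = 6.209243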